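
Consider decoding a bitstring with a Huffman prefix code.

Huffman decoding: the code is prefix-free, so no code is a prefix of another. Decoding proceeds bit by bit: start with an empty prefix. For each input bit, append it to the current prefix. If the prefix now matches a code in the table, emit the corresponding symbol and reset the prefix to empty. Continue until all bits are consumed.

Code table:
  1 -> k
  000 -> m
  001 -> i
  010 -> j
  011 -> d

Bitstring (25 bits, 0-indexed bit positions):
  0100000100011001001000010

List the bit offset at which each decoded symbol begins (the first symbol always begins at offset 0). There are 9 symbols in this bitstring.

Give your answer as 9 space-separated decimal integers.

Answer: 0 3 6 9 12 13 16 19 22

Derivation:
Bit 0: prefix='0' (no match yet)
Bit 1: prefix='01' (no match yet)
Bit 2: prefix='010' -> emit 'j', reset
Bit 3: prefix='0' (no match yet)
Bit 4: prefix='00' (no match yet)
Bit 5: prefix='000' -> emit 'm', reset
Bit 6: prefix='0' (no match yet)
Bit 7: prefix='01' (no match yet)
Bit 8: prefix='010' -> emit 'j', reset
Bit 9: prefix='0' (no match yet)
Bit 10: prefix='00' (no match yet)
Bit 11: prefix='001' -> emit 'i', reset
Bit 12: prefix='1' -> emit 'k', reset
Bit 13: prefix='0' (no match yet)
Bit 14: prefix='00' (no match yet)
Bit 15: prefix='001' -> emit 'i', reset
Bit 16: prefix='0' (no match yet)
Bit 17: prefix='00' (no match yet)
Bit 18: prefix='001' -> emit 'i', reset
Bit 19: prefix='0' (no match yet)
Bit 20: prefix='00' (no match yet)
Bit 21: prefix='000' -> emit 'm', reset
Bit 22: prefix='0' (no match yet)
Bit 23: prefix='01' (no match yet)
Bit 24: prefix='010' -> emit 'j', reset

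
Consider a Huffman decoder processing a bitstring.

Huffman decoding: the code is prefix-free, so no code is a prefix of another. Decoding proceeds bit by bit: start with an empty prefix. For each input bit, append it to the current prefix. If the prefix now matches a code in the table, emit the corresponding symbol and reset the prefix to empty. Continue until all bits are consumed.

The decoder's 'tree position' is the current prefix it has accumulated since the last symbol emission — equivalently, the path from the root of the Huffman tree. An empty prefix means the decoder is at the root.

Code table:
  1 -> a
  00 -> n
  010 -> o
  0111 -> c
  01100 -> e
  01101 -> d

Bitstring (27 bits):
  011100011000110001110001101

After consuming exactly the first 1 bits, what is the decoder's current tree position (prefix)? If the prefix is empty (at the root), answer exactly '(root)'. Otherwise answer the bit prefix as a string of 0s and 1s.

Answer: 0

Derivation:
Bit 0: prefix='0' (no match yet)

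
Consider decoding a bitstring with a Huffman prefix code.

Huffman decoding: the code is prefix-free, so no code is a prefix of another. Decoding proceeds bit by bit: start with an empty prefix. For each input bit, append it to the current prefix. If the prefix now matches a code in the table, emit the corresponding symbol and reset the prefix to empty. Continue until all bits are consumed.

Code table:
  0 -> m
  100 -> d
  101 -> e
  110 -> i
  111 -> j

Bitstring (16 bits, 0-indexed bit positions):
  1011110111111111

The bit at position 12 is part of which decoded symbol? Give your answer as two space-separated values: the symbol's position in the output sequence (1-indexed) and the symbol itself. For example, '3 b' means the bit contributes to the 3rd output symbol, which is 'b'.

Answer: 5 j

Derivation:
Bit 0: prefix='1' (no match yet)
Bit 1: prefix='10' (no match yet)
Bit 2: prefix='101' -> emit 'e', reset
Bit 3: prefix='1' (no match yet)
Bit 4: prefix='11' (no match yet)
Bit 5: prefix='111' -> emit 'j', reset
Bit 6: prefix='0' -> emit 'm', reset
Bit 7: prefix='1' (no match yet)
Bit 8: prefix='11' (no match yet)
Bit 9: prefix='111' -> emit 'j', reset
Bit 10: prefix='1' (no match yet)
Bit 11: prefix='11' (no match yet)
Bit 12: prefix='111' -> emit 'j', reset
Bit 13: prefix='1' (no match yet)
Bit 14: prefix='11' (no match yet)
Bit 15: prefix='111' -> emit 'j', reset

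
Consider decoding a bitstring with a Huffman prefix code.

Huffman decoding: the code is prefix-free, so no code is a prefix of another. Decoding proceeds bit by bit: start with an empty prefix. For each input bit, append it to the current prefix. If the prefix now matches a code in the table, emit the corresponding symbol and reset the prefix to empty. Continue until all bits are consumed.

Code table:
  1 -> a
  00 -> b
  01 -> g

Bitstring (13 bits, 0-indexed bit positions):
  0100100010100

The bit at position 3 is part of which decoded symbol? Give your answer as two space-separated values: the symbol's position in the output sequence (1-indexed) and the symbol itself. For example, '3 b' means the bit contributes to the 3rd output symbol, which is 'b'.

Bit 0: prefix='0' (no match yet)
Bit 1: prefix='01' -> emit 'g', reset
Bit 2: prefix='0' (no match yet)
Bit 3: prefix='00' -> emit 'b', reset
Bit 4: prefix='1' -> emit 'a', reset
Bit 5: prefix='0' (no match yet)
Bit 6: prefix='00' -> emit 'b', reset
Bit 7: prefix='0' (no match yet)

Answer: 2 b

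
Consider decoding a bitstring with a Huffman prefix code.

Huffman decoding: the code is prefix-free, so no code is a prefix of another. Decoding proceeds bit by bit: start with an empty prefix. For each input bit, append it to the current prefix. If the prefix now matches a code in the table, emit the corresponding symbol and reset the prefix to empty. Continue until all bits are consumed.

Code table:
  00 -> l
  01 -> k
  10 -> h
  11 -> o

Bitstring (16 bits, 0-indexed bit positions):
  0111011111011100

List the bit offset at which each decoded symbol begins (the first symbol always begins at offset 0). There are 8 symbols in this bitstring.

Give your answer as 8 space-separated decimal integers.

Answer: 0 2 4 6 8 10 12 14

Derivation:
Bit 0: prefix='0' (no match yet)
Bit 1: prefix='01' -> emit 'k', reset
Bit 2: prefix='1' (no match yet)
Bit 3: prefix='11' -> emit 'o', reset
Bit 4: prefix='0' (no match yet)
Bit 5: prefix='01' -> emit 'k', reset
Bit 6: prefix='1' (no match yet)
Bit 7: prefix='11' -> emit 'o', reset
Bit 8: prefix='1' (no match yet)
Bit 9: prefix='11' -> emit 'o', reset
Bit 10: prefix='0' (no match yet)
Bit 11: prefix='01' -> emit 'k', reset
Bit 12: prefix='1' (no match yet)
Bit 13: prefix='11' -> emit 'o', reset
Bit 14: prefix='0' (no match yet)
Bit 15: prefix='00' -> emit 'l', reset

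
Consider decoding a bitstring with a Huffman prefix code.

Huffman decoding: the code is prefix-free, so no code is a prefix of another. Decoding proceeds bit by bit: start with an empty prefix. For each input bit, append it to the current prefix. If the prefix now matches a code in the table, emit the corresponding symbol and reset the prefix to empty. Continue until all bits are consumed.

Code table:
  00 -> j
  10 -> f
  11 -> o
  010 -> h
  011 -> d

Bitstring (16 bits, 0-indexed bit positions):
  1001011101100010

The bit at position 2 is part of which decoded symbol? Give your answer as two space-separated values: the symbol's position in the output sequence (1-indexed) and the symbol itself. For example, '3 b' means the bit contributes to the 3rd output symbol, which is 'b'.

Answer: 2 h

Derivation:
Bit 0: prefix='1' (no match yet)
Bit 1: prefix='10' -> emit 'f', reset
Bit 2: prefix='0' (no match yet)
Bit 3: prefix='01' (no match yet)
Bit 4: prefix='010' -> emit 'h', reset
Bit 5: prefix='1' (no match yet)
Bit 6: prefix='11' -> emit 'o', reset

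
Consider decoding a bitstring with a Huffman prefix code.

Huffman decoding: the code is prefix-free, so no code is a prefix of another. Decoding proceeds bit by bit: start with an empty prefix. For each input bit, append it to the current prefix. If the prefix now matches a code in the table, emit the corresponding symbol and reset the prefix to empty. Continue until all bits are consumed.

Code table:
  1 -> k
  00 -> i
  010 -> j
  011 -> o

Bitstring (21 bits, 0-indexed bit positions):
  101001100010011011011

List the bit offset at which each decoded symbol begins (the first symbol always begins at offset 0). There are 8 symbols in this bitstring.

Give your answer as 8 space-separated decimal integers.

Answer: 0 1 4 7 9 12 15 18

Derivation:
Bit 0: prefix='1' -> emit 'k', reset
Bit 1: prefix='0' (no match yet)
Bit 2: prefix='01' (no match yet)
Bit 3: prefix='010' -> emit 'j', reset
Bit 4: prefix='0' (no match yet)
Bit 5: prefix='01' (no match yet)
Bit 6: prefix='011' -> emit 'o', reset
Bit 7: prefix='0' (no match yet)
Bit 8: prefix='00' -> emit 'i', reset
Bit 9: prefix='0' (no match yet)
Bit 10: prefix='01' (no match yet)
Bit 11: prefix='010' -> emit 'j', reset
Bit 12: prefix='0' (no match yet)
Bit 13: prefix='01' (no match yet)
Bit 14: prefix='011' -> emit 'o', reset
Bit 15: prefix='0' (no match yet)
Bit 16: prefix='01' (no match yet)
Bit 17: prefix='011' -> emit 'o', reset
Bit 18: prefix='0' (no match yet)
Bit 19: prefix='01' (no match yet)
Bit 20: prefix='011' -> emit 'o', reset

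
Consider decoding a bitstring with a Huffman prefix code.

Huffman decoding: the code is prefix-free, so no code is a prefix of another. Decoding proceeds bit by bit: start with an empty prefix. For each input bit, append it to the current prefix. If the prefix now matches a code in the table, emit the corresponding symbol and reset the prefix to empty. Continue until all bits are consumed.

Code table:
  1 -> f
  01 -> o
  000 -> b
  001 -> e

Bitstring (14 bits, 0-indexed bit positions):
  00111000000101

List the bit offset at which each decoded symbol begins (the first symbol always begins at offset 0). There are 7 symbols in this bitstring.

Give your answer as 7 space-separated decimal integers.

Answer: 0 3 4 5 8 11 12

Derivation:
Bit 0: prefix='0' (no match yet)
Bit 1: prefix='00' (no match yet)
Bit 2: prefix='001' -> emit 'e', reset
Bit 3: prefix='1' -> emit 'f', reset
Bit 4: prefix='1' -> emit 'f', reset
Bit 5: prefix='0' (no match yet)
Bit 6: prefix='00' (no match yet)
Bit 7: prefix='000' -> emit 'b', reset
Bit 8: prefix='0' (no match yet)
Bit 9: prefix='00' (no match yet)
Bit 10: prefix='000' -> emit 'b', reset
Bit 11: prefix='1' -> emit 'f', reset
Bit 12: prefix='0' (no match yet)
Bit 13: prefix='01' -> emit 'o', reset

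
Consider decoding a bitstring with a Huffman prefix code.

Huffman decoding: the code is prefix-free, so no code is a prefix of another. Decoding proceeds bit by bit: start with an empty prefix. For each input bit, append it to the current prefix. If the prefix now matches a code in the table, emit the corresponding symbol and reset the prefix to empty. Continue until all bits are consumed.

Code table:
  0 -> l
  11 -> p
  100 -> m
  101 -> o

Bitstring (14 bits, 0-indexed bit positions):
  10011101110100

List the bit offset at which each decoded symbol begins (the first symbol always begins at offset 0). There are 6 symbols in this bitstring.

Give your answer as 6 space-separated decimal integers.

Answer: 0 3 5 8 10 11

Derivation:
Bit 0: prefix='1' (no match yet)
Bit 1: prefix='10' (no match yet)
Bit 2: prefix='100' -> emit 'm', reset
Bit 3: prefix='1' (no match yet)
Bit 4: prefix='11' -> emit 'p', reset
Bit 5: prefix='1' (no match yet)
Bit 6: prefix='10' (no match yet)
Bit 7: prefix='101' -> emit 'o', reset
Bit 8: prefix='1' (no match yet)
Bit 9: prefix='11' -> emit 'p', reset
Bit 10: prefix='0' -> emit 'l', reset
Bit 11: prefix='1' (no match yet)
Bit 12: prefix='10' (no match yet)
Bit 13: prefix='100' -> emit 'm', reset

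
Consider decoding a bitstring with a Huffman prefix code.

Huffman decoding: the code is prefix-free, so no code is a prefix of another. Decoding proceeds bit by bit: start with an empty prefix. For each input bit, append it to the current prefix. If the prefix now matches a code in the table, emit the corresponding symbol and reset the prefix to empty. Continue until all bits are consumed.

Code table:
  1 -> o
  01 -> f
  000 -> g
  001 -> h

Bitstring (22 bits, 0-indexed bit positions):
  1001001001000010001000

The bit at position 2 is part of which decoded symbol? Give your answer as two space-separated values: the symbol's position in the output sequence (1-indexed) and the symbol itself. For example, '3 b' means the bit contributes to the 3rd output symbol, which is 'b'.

Bit 0: prefix='1' -> emit 'o', reset
Bit 1: prefix='0' (no match yet)
Bit 2: prefix='00' (no match yet)
Bit 3: prefix='001' -> emit 'h', reset
Bit 4: prefix='0' (no match yet)
Bit 5: prefix='00' (no match yet)
Bit 6: prefix='001' -> emit 'h', reset

Answer: 2 h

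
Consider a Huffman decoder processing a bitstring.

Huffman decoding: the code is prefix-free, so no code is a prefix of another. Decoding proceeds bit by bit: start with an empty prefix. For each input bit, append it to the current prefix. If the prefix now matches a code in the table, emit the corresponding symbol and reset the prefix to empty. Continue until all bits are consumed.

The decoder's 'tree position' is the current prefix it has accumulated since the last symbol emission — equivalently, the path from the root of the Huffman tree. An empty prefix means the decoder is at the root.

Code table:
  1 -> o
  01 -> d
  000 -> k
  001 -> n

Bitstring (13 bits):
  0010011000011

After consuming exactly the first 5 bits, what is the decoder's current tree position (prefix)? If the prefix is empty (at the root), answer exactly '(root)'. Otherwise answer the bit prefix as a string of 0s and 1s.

Answer: 00

Derivation:
Bit 0: prefix='0' (no match yet)
Bit 1: prefix='00' (no match yet)
Bit 2: prefix='001' -> emit 'n', reset
Bit 3: prefix='0' (no match yet)
Bit 4: prefix='00' (no match yet)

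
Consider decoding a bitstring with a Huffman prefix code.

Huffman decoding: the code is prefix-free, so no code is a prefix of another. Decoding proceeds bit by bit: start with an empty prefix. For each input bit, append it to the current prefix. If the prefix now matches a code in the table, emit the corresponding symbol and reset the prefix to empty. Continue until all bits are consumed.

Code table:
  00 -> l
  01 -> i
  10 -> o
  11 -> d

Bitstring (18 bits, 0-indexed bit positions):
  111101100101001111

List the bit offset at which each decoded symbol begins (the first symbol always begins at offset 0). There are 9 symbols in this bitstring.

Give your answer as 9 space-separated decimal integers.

Answer: 0 2 4 6 8 10 12 14 16

Derivation:
Bit 0: prefix='1' (no match yet)
Bit 1: prefix='11' -> emit 'd', reset
Bit 2: prefix='1' (no match yet)
Bit 3: prefix='11' -> emit 'd', reset
Bit 4: prefix='0' (no match yet)
Bit 5: prefix='01' -> emit 'i', reset
Bit 6: prefix='1' (no match yet)
Bit 7: prefix='10' -> emit 'o', reset
Bit 8: prefix='0' (no match yet)
Bit 9: prefix='01' -> emit 'i', reset
Bit 10: prefix='0' (no match yet)
Bit 11: prefix='01' -> emit 'i', reset
Bit 12: prefix='0' (no match yet)
Bit 13: prefix='00' -> emit 'l', reset
Bit 14: prefix='1' (no match yet)
Bit 15: prefix='11' -> emit 'd', reset
Bit 16: prefix='1' (no match yet)
Bit 17: prefix='11' -> emit 'd', reset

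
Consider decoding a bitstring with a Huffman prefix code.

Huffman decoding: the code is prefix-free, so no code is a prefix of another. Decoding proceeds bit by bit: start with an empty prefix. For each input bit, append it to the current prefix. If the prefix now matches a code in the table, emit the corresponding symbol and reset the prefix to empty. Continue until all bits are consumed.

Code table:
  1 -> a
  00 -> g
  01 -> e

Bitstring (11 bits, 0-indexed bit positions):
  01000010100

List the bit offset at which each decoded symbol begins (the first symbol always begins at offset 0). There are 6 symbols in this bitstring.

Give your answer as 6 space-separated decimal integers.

Answer: 0 2 4 6 7 9

Derivation:
Bit 0: prefix='0' (no match yet)
Bit 1: prefix='01' -> emit 'e', reset
Bit 2: prefix='0' (no match yet)
Bit 3: prefix='00' -> emit 'g', reset
Bit 4: prefix='0' (no match yet)
Bit 5: prefix='00' -> emit 'g', reset
Bit 6: prefix='1' -> emit 'a', reset
Bit 7: prefix='0' (no match yet)
Bit 8: prefix='01' -> emit 'e', reset
Bit 9: prefix='0' (no match yet)
Bit 10: prefix='00' -> emit 'g', reset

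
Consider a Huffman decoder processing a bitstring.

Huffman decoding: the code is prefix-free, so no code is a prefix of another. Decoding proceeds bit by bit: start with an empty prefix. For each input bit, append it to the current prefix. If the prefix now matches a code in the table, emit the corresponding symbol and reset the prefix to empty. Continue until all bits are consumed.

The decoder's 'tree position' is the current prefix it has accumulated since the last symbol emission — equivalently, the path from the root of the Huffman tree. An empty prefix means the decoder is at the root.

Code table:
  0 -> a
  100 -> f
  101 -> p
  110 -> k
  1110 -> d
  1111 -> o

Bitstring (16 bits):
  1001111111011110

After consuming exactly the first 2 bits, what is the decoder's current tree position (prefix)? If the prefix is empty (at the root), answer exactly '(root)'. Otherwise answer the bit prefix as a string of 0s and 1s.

Answer: 10

Derivation:
Bit 0: prefix='1' (no match yet)
Bit 1: prefix='10' (no match yet)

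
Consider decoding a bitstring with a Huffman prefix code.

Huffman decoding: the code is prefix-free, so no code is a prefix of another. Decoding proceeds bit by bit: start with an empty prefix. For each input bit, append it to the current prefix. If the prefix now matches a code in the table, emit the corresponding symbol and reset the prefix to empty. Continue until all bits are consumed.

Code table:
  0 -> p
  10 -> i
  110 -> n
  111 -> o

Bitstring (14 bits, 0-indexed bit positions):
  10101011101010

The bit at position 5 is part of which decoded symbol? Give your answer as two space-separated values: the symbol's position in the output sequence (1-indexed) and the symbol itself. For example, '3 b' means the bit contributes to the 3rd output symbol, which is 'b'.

Answer: 3 i

Derivation:
Bit 0: prefix='1' (no match yet)
Bit 1: prefix='10' -> emit 'i', reset
Bit 2: prefix='1' (no match yet)
Bit 3: prefix='10' -> emit 'i', reset
Bit 4: prefix='1' (no match yet)
Bit 5: prefix='10' -> emit 'i', reset
Bit 6: prefix='1' (no match yet)
Bit 7: prefix='11' (no match yet)
Bit 8: prefix='111' -> emit 'o', reset
Bit 9: prefix='0' -> emit 'p', reset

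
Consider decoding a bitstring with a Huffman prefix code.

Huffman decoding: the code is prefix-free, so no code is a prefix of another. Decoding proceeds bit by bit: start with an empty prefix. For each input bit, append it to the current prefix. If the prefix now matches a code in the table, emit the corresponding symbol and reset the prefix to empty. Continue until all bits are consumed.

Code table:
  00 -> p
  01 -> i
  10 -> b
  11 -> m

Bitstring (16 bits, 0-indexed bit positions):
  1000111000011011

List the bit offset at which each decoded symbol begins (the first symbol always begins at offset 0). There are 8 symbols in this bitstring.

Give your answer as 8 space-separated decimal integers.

Answer: 0 2 4 6 8 10 12 14

Derivation:
Bit 0: prefix='1' (no match yet)
Bit 1: prefix='10' -> emit 'b', reset
Bit 2: prefix='0' (no match yet)
Bit 3: prefix='00' -> emit 'p', reset
Bit 4: prefix='1' (no match yet)
Bit 5: prefix='11' -> emit 'm', reset
Bit 6: prefix='1' (no match yet)
Bit 7: prefix='10' -> emit 'b', reset
Bit 8: prefix='0' (no match yet)
Bit 9: prefix='00' -> emit 'p', reset
Bit 10: prefix='0' (no match yet)
Bit 11: prefix='01' -> emit 'i', reset
Bit 12: prefix='1' (no match yet)
Bit 13: prefix='10' -> emit 'b', reset
Bit 14: prefix='1' (no match yet)
Bit 15: prefix='11' -> emit 'm', reset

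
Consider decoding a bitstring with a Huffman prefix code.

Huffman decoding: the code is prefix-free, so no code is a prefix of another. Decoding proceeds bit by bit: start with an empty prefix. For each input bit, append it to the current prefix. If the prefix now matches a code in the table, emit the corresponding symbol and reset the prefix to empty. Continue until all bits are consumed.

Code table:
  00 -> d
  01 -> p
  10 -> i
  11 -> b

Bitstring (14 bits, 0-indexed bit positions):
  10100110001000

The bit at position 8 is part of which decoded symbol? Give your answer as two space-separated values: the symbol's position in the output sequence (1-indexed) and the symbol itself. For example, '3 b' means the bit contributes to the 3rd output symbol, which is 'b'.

Answer: 5 d

Derivation:
Bit 0: prefix='1' (no match yet)
Bit 1: prefix='10' -> emit 'i', reset
Bit 2: prefix='1' (no match yet)
Bit 3: prefix='10' -> emit 'i', reset
Bit 4: prefix='0' (no match yet)
Bit 5: prefix='01' -> emit 'p', reset
Bit 6: prefix='1' (no match yet)
Bit 7: prefix='10' -> emit 'i', reset
Bit 8: prefix='0' (no match yet)
Bit 9: prefix='00' -> emit 'd', reset
Bit 10: prefix='1' (no match yet)
Bit 11: prefix='10' -> emit 'i', reset
Bit 12: prefix='0' (no match yet)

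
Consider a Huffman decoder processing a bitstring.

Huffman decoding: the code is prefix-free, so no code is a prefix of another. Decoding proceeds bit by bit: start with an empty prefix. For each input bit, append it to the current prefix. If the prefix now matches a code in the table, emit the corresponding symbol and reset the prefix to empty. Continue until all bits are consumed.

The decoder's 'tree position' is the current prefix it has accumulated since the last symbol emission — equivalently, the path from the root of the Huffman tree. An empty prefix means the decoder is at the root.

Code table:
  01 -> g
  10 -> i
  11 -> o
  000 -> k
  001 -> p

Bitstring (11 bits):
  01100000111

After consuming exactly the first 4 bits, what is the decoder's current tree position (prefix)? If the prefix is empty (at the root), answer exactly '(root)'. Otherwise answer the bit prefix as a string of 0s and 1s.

Answer: (root)

Derivation:
Bit 0: prefix='0' (no match yet)
Bit 1: prefix='01' -> emit 'g', reset
Bit 2: prefix='1' (no match yet)
Bit 3: prefix='10' -> emit 'i', reset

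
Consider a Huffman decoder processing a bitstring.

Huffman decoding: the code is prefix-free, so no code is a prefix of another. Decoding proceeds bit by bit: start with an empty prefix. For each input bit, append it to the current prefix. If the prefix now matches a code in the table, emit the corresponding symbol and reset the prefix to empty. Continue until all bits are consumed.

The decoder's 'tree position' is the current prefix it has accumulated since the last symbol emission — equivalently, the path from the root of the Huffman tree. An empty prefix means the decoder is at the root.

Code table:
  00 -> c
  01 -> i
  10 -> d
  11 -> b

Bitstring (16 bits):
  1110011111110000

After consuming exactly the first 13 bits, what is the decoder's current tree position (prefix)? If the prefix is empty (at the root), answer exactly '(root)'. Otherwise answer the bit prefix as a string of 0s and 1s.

Bit 0: prefix='1' (no match yet)
Bit 1: prefix='11' -> emit 'b', reset
Bit 2: prefix='1' (no match yet)
Bit 3: prefix='10' -> emit 'd', reset
Bit 4: prefix='0' (no match yet)
Bit 5: prefix='01' -> emit 'i', reset
Bit 6: prefix='1' (no match yet)
Bit 7: prefix='11' -> emit 'b', reset
Bit 8: prefix='1' (no match yet)
Bit 9: prefix='11' -> emit 'b', reset
Bit 10: prefix='1' (no match yet)
Bit 11: prefix='11' -> emit 'b', reset
Bit 12: prefix='0' (no match yet)

Answer: 0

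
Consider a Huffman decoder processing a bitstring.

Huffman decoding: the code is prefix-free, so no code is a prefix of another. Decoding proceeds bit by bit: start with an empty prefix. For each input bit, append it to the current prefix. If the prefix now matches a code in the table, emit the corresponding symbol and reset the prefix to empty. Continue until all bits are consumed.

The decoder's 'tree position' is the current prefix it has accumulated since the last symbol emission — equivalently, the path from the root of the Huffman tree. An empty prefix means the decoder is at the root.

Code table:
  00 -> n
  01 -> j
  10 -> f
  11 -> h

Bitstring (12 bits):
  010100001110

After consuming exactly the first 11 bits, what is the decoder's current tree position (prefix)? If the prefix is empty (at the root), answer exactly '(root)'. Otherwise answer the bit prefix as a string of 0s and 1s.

Bit 0: prefix='0' (no match yet)
Bit 1: prefix='01' -> emit 'j', reset
Bit 2: prefix='0' (no match yet)
Bit 3: prefix='01' -> emit 'j', reset
Bit 4: prefix='0' (no match yet)
Bit 5: prefix='00' -> emit 'n', reset
Bit 6: prefix='0' (no match yet)
Bit 7: prefix='00' -> emit 'n', reset
Bit 8: prefix='1' (no match yet)
Bit 9: prefix='11' -> emit 'h', reset
Bit 10: prefix='1' (no match yet)

Answer: 1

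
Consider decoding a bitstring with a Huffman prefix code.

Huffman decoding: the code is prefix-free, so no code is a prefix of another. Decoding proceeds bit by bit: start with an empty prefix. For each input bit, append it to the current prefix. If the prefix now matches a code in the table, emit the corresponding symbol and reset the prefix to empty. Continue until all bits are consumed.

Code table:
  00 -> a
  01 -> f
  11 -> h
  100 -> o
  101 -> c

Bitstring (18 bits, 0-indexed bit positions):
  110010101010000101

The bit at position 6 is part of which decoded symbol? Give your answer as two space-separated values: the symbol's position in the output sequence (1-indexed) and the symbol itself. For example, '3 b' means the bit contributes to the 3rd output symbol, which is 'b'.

Answer: 3 c

Derivation:
Bit 0: prefix='1' (no match yet)
Bit 1: prefix='11' -> emit 'h', reset
Bit 2: prefix='0' (no match yet)
Bit 3: prefix='00' -> emit 'a', reset
Bit 4: prefix='1' (no match yet)
Bit 5: prefix='10' (no match yet)
Bit 6: prefix='101' -> emit 'c', reset
Bit 7: prefix='0' (no match yet)
Bit 8: prefix='01' -> emit 'f', reset
Bit 9: prefix='0' (no match yet)
Bit 10: prefix='01' -> emit 'f', reset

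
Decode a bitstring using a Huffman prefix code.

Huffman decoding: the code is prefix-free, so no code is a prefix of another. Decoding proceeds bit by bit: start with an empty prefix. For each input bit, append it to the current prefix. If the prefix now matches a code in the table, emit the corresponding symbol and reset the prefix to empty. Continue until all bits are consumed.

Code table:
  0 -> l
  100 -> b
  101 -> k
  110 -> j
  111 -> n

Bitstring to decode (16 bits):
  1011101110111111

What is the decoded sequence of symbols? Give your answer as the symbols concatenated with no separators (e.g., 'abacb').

Answer: kjnlnn

Derivation:
Bit 0: prefix='1' (no match yet)
Bit 1: prefix='10' (no match yet)
Bit 2: prefix='101' -> emit 'k', reset
Bit 3: prefix='1' (no match yet)
Bit 4: prefix='11' (no match yet)
Bit 5: prefix='110' -> emit 'j', reset
Bit 6: prefix='1' (no match yet)
Bit 7: prefix='11' (no match yet)
Bit 8: prefix='111' -> emit 'n', reset
Bit 9: prefix='0' -> emit 'l', reset
Bit 10: prefix='1' (no match yet)
Bit 11: prefix='11' (no match yet)
Bit 12: prefix='111' -> emit 'n', reset
Bit 13: prefix='1' (no match yet)
Bit 14: prefix='11' (no match yet)
Bit 15: prefix='111' -> emit 'n', reset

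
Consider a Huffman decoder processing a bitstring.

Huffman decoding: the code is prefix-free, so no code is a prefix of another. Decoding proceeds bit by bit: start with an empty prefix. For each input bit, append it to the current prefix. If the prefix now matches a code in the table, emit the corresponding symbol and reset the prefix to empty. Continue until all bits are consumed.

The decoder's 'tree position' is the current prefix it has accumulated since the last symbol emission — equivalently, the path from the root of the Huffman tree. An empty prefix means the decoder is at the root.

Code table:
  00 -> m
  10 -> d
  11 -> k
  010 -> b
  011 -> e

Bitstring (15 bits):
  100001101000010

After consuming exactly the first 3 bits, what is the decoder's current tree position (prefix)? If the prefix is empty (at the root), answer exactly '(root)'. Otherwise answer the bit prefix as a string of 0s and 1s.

Answer: 0

Derivation:
Bit 0: prefix='1' (no match yet)
Bit 1: prefix='10' -> emit 'd', reset
Bit 2: prefix='0' (no match yet)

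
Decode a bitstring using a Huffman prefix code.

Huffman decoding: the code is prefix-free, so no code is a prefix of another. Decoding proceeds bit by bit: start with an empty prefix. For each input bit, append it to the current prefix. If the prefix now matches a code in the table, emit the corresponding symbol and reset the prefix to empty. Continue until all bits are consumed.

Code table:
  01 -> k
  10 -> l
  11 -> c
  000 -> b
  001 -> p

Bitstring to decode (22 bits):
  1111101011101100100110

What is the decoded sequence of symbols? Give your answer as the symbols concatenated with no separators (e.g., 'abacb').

Answer: ccllclcppl

Derivation:
Bit 0: prefix='1' (no match yet)
Bit 1: prefix='11' -> emit 'c', reset
Bit 2: prefix='1' (no match yet)
Bit 3: prefix='11' -> emit 'c', reset
Bit 4: prefix='1' (no match yet)
Bit 5: prefix='10' -> emit 'l', reset
Bit 6: prefix='1' (no match yet)
Bit 7: prefix='10' -> emit 'l', reset
Bit 8: prefix='1' (no match yet)
Bit 9: prefix='11' -> emit 'c', reset
Bit 10: prefix='1' (no match yet)
Bit 11: prefix='10' -> emit 'l', reset
Bit 12: prefix='1' (no match yet)
Bit 13: prefix='11' -> emit 'c', reset
Bit 14: prefix='0' (no match yet)
Bit 15: prefix='00' (no match yet)
Bit 16: prefix='001' -> emit 'p', reset
Bit 17: prefix='0' (no match yet)
Bit 18: prefix='00' (no match yet)
Bit 19: prefix='001' -> emit 'p', reset
Bit 20: prefix='1' (no match yet)
Bit 21: prefix='10' -> emit 'l', reset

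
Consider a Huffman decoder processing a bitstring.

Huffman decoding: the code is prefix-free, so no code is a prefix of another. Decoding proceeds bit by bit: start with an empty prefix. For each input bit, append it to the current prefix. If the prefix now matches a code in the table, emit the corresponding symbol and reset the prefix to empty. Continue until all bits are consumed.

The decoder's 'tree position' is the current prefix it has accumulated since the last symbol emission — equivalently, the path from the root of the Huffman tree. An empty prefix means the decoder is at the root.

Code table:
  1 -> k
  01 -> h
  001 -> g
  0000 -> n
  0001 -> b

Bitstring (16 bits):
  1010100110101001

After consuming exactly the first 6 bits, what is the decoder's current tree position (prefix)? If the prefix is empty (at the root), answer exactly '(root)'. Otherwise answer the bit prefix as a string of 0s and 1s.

Bit 0: prefix='1' -> emit 'k', reset
Bit 1: prefix='0' (no match yet)
Bit 2: prefix='01' -> emit 'h', reset
Bit 3: prefix='0' (no match yet)
Bit 4: prefix='01' -> emit 'h', reset
Bit 5: prefix='0' (no match yet)

Answer: 0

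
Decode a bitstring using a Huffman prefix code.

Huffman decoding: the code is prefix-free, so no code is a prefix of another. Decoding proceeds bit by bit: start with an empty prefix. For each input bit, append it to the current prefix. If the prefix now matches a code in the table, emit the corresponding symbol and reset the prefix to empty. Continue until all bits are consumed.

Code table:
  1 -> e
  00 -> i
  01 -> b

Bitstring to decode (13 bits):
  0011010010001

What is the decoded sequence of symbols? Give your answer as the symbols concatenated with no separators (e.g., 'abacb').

Answer: ieebieib

Derivation:
Bit 0: prefix='0' (no match yet)
Bit 1: prefix='00' -> emit 'i', reset
Bit 2: prefix='1' -> emit 'e', reset
Bit 3: prefix='1' -> emit 'e', reset
Bit 4: prefix='0' (no match yet)
Bit 5: prefix='01' -> emit 'b', reset
Bit 6: prefix='0' (no match yet)
Bit 7: prefix='00' -> emit 'i', reset
Bit 8: prefix='1' -> emit 'e', reset
Bit 9: prefix='0' (no match yet)
Bit 10: prefix='00' -> emit 'i', reset
Bit 11: prefix='0' (no match yet)
Bit 12: prefix='01' -> emit 'b', reset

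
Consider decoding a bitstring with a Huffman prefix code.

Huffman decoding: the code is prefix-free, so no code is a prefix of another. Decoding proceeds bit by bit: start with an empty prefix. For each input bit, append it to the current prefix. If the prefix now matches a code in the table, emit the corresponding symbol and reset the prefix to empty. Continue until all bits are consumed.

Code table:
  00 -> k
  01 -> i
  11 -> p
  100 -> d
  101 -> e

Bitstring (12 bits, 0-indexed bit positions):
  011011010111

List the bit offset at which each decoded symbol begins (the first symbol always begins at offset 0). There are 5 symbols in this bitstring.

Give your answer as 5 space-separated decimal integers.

Answer: 0 2 5 8 10

Derivation:
Bit 0: prefix='0' (no match yet)
Bit 1: prefix='01' -> emit 'i', reset
Bit 2: prefix='1' (no match yet)
Bit 3: prefix='10' (no match yet)
Bit 4: prefix='101' -> emit 'e', reset
Bit 5: prefix='1' (no match yet)
Bit 6: prefix='10' (no match yet)
Bit 7: prefix='101' -> emit 'e', reset
Bit 8: prefix='0' (no match yet)
Bit 9: prefix='01' -> emit 'i', reset
Bit 10: prefix='1' (no match yet)
Bit 11: prefix='11' -> emit 'p', reset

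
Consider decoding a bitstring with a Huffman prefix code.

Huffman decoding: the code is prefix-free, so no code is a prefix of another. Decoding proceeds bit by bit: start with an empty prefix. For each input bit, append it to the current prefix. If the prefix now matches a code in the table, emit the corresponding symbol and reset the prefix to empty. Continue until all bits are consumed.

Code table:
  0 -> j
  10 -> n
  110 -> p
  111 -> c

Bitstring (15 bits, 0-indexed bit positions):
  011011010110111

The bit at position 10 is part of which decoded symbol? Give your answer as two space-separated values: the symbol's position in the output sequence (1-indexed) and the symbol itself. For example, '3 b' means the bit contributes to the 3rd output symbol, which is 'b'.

Answer: 5 p

Derivation:
Bit 0: prefix='0' -> emit 'j', reset
Bit 1: prefix='1' (no match yet)
Bit 2: prefix='11' (no match yet)
Bit 3: prefix='110' -> emit 'p', reset
Bit 4: prefix='1' (no match yet)
Bit 5: prefix='11' (no match yet)
Bit 6: prefix='110' -> emit 'p', reset
Bit 7: prefix='1' (no match yet)
Bit 8: prefix='10' -> emit 'n', reset
Bit 9: prefix='1' (no match yet)
Bit 10: prefix='11' (no match yet)
Bit 11: prefix='110' -> emit 'p', reset
Bit 12: prefix='1' (no match yet)
Bit 13: prefix='11' (no match yet)
Bit 14: prefix='111' -> emit 'c', reset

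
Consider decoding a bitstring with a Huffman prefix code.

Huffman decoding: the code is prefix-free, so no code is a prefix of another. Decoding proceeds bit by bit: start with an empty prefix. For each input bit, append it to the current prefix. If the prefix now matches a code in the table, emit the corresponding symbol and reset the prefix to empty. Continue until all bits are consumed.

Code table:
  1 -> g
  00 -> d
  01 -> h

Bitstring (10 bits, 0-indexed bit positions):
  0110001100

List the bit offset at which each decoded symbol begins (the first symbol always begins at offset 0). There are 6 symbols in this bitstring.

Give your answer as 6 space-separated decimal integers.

Bit 0: prefix='0' (no match yet)
Bit 1: prefix='01' -> emit 'h', reset
Bit 2: prefix='1' -> emit 'g', reset
Bit 3: prefix='0' (no match yet)
Bit 4: prefix='00' -> emit 'd', reset
Bit 5: prefix='0' (no match yet)
Bit 6: prefix='01' -> emit 'h', reset
Bit 7: prefix='1' -> emit 'g', reset
Bit 8: prefix='0' (no match yet)
Bit 9: prefix='00' -> emit 'd', reset

Answer: 0 2 3 5 7 8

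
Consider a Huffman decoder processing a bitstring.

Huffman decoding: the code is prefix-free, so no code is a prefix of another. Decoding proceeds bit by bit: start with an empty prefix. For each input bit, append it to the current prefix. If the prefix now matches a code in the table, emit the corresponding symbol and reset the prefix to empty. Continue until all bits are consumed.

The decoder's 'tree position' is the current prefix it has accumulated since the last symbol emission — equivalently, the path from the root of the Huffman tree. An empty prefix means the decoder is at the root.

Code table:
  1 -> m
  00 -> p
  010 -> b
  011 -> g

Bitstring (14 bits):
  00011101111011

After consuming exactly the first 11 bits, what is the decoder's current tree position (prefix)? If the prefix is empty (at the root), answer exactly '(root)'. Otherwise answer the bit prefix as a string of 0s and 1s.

Answer: (root)

Derivation:
Bit 0: prefix='0' (no match yet)
Bit 1: prefix='00' -> emit 'p', reset
Bit 2: prefix='0' (no match yet)
Bit 3: prefix='01' (no match yet)
Bit 4: prefix='011' -> emit 'g', reset
Bit 5: prefix='1' -> emit 'm', reset
Bit 6: prefix='0' (no match yet)
Bit 7: prefix='01' (no match yet)
Bit 8: prefix='011' -> emit 'g', reset
Bit 9: prefix='1' -> emit 'm', reset
Bit 10: prefix='1' -> emit 'm', reset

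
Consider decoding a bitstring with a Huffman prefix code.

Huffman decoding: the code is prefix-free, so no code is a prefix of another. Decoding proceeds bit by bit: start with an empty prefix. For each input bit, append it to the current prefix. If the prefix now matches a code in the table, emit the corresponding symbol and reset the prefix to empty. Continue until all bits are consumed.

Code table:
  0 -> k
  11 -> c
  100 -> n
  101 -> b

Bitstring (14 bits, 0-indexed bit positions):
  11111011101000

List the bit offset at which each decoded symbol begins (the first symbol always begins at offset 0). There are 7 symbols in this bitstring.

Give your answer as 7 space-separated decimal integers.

Answer: 0 2 4 7 9 10 13

Derivation:
Bit 0: prefix='1' (no match yet)
Bit 1: prefix='11' -> emit 'c', reset
Bit 2: prefix='1' (no match yet)
Bit 3: prefix='11' -> emit 'c', reset
Bit 4: prefix='1' (no match yet)
Bit 5: prefix='10' (no match yet)
Bit 6: prefix='101' -> emit 'b', reset
Bit 7: prefix='1' (no match yet)
Bit 8: prefix='11' -> emit 'c', reset
Bit 9: prefix='0' -> emit 'k', reset
Bit 10: prefix='1' (no match yet)
Bit 11: prefix='10' (no match yet)
Bit 12: prefix='100' -> emit 'n', reset
Bit 13: prefix='0' -> emit 'k', reset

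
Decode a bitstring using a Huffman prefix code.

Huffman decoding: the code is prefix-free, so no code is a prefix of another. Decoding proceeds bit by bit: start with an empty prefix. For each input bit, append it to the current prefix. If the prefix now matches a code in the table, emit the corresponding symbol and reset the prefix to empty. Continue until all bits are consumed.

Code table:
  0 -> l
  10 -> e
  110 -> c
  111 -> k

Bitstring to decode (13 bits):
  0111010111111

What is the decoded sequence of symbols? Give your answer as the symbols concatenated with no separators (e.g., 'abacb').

Bit 0: prefix='0' -> emit 'l', reset
Bit 1: prefix='1' (no match yet)
Bit 2: prefix='11' (no match yet)
Bit 3: prefix='111' -> emit 'k', reset
Bit 4: prefix='0' -> emit 'l', reset
Bit 5: prefix='1' (no match yet)
Bit 6: prefix='10' -> emit 'e', reset
Bit 7: prefix='1' (no match yet)
Bit 8: prefix='11' (no match yet)
Bit 9: prefix='111' -> emit 'k', reset
Bit 10: prefix='1' (no match yet)
Bit 11: prefix='11' (no match yet)
Bit 12: prefix='111' -> emit 'k', reset

Answer: lklekk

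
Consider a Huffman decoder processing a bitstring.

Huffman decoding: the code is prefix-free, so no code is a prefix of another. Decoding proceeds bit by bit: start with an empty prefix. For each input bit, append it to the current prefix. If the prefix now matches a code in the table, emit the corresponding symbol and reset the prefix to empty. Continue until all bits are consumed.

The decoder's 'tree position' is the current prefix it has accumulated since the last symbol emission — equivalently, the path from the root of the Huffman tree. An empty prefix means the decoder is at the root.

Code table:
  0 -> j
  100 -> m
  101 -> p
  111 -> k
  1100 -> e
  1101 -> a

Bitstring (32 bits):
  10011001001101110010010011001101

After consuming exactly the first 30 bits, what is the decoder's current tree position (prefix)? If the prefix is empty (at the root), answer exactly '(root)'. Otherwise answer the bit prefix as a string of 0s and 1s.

Answer: 11

Derivation:
Bit 0: prefix='1' (no match yet)
Bit 1: prefix='10' (no match yet)
Bit 2: prefix='100' -> emit 'm', reset
Bit 3: prefix='1' (no match yet)
Bit 4: prefix='11' (no match yet)
Bit 5: prefix='110' (no match yet)
Bit 6: prefix='1100' -> emit 'e', reset
Bit 7: prefix='1' (no match yet)
Bit 8: prefix='10' (no match yet)
Bit 9: prefix='100' -> emit 'm', reset
Bit 10: prefix='1' (no match yet)
Bit 11: prefix='11' (no match yet)
Bit 12: prefix='110' (no match yet)
Bit 13: prefix='1101' -> emit 'a', reset
Bit 14: prefix='1' (no match yet)
Bit 15: prefix='11' (no match yet)
Bit 16: prefix='110' (no match yet)
Bit 17: prefix='1100' -> emit 'e', reset
Bit 18: prefix='1' (no match yet)
Bit 19: prefix='10' (no match yet)
Bit 20: prefix='100' -> emit 'm', reset
Bit 21: prefix='1' (no match yet)
Bit 22: prefix='10' (no match yet)
Bit 23: prefix='100' -> emit 'm', reset
Bit 24: prefix='1' (no match yet)
Bit 25: prefix='11' (no match yet)
Bit 26: prefix='110' (no match yet)
Bit 27: prefix='1100' -> emit 'e', reset
Bit 28: prefix='1' (no match yet)
Bit 29: prefix='11' (no match yet)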